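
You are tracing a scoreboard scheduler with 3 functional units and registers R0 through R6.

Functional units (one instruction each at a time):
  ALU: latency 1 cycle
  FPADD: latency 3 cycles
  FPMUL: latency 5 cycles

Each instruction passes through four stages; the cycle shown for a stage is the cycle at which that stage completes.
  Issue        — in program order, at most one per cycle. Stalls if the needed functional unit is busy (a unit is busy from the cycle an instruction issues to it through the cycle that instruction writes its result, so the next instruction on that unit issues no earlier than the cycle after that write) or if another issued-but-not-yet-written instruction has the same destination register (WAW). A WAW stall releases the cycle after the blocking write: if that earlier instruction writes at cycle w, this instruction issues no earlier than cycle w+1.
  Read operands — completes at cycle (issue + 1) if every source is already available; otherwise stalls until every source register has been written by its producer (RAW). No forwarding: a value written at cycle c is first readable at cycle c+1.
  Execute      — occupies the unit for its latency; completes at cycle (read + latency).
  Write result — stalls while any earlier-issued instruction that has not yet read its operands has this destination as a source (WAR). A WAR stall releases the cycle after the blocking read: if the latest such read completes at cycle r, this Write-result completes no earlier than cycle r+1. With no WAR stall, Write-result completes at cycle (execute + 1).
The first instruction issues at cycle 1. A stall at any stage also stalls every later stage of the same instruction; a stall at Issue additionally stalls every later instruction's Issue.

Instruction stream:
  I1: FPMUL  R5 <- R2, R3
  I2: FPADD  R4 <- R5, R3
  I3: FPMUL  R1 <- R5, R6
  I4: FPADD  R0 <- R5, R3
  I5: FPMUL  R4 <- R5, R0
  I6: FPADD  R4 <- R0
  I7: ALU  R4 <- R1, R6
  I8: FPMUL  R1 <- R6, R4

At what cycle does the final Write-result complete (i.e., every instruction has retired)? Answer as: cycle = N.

cycle = 43

c1: issue I1 (FPMUL)
c2: I1 read-ops | issue I2 (FPADD)
c7: I1 finished on FPMUL
c8: I1→R5
c9: I2 read-ops | issue I3 (FPMUL)
c10: I3 read-ops
c12: I2 finished on FPADD
c13: I2→R4
c14: issue I4 (FPADD)
c15: I3 finished on FPMUL | I4 read-ops
c16: I3→R1
c17: issue I5 (FPMUL)
c18: I4 finished on FPADD
c19: I4→R0
c20: I5 read-ops
c25: I5 finished on FPMUL
c26: I5→R4
c27: issue I6 (FPADD)
c28: I6 read-ops
c31: I6 finished on FPADD
c32: I6→R4
c33: issue I7 (ALU)
c34: I7 read-ops | issue I8 (FPMUL)
c35: I7 finished on ALU
c36: I7→R4
c37: I8 read-ops
c42: I8 finished on FPMUL
c43: I8→R1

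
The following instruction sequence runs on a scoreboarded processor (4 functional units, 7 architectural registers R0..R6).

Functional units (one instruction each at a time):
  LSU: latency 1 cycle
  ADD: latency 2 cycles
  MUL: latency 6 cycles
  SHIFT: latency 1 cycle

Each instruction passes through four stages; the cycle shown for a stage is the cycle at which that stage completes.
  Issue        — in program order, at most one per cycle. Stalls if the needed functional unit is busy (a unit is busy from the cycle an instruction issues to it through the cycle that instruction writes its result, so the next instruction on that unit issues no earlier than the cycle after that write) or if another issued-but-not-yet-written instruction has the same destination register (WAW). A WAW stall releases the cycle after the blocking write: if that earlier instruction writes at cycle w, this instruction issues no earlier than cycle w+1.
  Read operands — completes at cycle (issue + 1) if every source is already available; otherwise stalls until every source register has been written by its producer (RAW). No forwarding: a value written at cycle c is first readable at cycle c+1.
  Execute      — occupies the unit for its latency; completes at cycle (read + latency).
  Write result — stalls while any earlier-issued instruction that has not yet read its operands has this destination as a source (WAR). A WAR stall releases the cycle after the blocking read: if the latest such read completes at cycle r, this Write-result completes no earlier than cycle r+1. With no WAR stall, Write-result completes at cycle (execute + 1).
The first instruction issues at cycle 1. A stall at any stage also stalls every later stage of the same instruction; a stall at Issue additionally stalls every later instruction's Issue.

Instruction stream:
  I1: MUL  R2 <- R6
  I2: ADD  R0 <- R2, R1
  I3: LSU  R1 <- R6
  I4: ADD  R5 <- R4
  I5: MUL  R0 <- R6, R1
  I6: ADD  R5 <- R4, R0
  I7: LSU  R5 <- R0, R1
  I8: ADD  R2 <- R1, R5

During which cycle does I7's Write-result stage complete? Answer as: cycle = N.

cycle = 31

[1] issue I1 (MUL)
[2] I1 read-ops; issue I2 (ADD)
[3] issue I3 (LSU)
[4] I3 read-ops
[5] I3 finished on LSU
[8] I1 finished on MUL
[9] I1→R2
[10] I2 read-ops
[11] I3→R1
[12] I2 finished on ADD
[13] I2→R0
[14] issue I4 (ADD)
[15] I4 read-ops; issue I5 (MUL)
[16] I5 read-ops
[17] I4 finished on ADD
[18] I4→R5
[19] issue I6 (ADD)
[22] I5 finished on MUL
[23] I5→R0
[24] I6 read-ops
[26] I6 finished on ADD
[27] I6→R5
[28] issue I7 (LSU)
[29] I7 read-ops; issue I8 (ADD)
[30] I7 finished on LSU
[31] I7→R5
[32] I8 read-ops
[34] I8 finished on ADD
[35] I8→R2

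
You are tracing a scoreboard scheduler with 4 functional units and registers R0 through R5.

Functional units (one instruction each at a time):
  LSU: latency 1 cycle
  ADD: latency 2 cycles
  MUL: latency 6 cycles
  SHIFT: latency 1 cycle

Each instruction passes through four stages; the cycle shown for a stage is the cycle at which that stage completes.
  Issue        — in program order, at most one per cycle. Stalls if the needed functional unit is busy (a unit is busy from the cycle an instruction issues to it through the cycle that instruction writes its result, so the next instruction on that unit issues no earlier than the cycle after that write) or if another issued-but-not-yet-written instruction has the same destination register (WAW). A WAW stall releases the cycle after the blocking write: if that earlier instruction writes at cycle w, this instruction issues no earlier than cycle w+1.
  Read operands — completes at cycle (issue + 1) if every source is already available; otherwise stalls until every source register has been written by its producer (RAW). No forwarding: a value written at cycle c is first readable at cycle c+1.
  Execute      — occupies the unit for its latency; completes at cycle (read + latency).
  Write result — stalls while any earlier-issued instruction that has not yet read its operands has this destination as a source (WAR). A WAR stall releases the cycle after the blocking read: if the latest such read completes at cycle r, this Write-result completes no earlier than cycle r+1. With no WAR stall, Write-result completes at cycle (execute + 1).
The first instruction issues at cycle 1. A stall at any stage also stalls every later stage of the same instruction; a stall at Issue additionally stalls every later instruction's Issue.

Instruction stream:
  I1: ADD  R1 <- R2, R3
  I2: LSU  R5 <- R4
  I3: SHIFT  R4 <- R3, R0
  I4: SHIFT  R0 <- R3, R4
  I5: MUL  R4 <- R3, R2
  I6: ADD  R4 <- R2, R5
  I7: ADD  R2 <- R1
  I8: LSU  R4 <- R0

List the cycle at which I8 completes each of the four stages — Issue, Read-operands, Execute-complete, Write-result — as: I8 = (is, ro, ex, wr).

I1 -> (1, 2, 4, 5)
I2 -> (2, 3, 4, 5)
I3 -> (3, 4, 5, 6)
I4 -> (7, 8, 9, 10)  // struct: SHIFT busy until I3 writes@6
I5 -> (8, 9, 15, 16)
I6 -> (17, 18, 20, 21)  // WAW R4: wait I5 write@16
I7 -> (22, 23, 25, 26)  // struct: ADD busy until I6 writes@21
I8 -> (23, 24, 25, 26)

I8 = (23, 24, 25, 26)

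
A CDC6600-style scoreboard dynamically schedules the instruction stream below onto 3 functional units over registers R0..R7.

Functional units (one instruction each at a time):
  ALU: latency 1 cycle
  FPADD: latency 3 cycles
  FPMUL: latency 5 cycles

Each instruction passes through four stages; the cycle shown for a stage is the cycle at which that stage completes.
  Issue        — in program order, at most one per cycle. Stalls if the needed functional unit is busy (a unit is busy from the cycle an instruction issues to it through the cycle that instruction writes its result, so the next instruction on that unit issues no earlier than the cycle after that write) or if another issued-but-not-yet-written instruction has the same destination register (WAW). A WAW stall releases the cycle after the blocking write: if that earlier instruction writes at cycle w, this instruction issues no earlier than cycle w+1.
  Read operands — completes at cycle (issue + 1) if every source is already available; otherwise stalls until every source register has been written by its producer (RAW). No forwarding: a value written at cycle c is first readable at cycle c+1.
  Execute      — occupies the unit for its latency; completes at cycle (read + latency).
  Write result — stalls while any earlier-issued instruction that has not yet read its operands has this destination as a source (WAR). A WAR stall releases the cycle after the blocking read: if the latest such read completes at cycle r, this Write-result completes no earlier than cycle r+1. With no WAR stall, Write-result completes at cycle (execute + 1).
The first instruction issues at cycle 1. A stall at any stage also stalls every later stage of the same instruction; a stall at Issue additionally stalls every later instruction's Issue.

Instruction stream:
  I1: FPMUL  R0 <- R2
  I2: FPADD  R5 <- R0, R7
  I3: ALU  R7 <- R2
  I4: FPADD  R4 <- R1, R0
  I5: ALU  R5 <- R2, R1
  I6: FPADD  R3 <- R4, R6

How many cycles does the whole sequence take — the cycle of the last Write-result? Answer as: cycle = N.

I1 -> (1, 2, 7, 8)
I2 -> (2, 9, 12, 13)  // RAW R0: wait I1 write@8
I3 -> (3, 4, 5, 10)  // WAR R7: wait I2 read@9
I4 -> (14, 15, 18, 19)  // struct: FPADD busy until I2 writes@13
I5 -> (15, 16, 17, 18)
I6 -> (20, 21, 24, 25)  // struct: FPADD busy until I4 writes@19

cycle = 25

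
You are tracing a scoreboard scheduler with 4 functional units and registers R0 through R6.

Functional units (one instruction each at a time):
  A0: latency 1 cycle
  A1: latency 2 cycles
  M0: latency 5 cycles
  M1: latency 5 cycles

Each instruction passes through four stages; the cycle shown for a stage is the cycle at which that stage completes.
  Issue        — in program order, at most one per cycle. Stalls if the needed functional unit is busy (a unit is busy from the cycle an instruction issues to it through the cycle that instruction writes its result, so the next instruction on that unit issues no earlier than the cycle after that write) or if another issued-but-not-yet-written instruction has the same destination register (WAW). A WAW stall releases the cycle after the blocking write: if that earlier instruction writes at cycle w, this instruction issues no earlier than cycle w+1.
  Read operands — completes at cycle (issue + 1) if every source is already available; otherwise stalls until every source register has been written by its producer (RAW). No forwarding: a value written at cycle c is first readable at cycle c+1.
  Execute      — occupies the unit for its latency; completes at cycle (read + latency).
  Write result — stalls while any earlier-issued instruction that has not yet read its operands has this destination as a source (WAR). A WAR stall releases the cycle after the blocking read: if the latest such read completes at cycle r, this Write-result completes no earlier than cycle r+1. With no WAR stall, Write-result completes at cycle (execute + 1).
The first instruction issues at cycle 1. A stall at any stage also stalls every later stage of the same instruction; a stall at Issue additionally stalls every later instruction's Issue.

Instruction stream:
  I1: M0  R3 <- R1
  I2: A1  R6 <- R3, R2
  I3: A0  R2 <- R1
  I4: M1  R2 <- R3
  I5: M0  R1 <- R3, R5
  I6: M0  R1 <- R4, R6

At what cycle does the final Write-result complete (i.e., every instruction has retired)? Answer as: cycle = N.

cycle = 27

I1  is:1  ro:2  ex:7  wr:8
I2  is:2  ro:9  ex:11  wr:12  — RAW R3: wait I1 write@8
I3  is:3  ro:4  ex:5  wr:10  — WAR R2: wait I2 read@9
I4  is:11  ro:12  ex:17  wr:18  — WAW R2: wait I3 write@10
I5  is:12  ro:13  ex:18  wr:19
I6  is:20  ro:21  ex:26  wr:27  — struct: M0 busy until I5 writes@19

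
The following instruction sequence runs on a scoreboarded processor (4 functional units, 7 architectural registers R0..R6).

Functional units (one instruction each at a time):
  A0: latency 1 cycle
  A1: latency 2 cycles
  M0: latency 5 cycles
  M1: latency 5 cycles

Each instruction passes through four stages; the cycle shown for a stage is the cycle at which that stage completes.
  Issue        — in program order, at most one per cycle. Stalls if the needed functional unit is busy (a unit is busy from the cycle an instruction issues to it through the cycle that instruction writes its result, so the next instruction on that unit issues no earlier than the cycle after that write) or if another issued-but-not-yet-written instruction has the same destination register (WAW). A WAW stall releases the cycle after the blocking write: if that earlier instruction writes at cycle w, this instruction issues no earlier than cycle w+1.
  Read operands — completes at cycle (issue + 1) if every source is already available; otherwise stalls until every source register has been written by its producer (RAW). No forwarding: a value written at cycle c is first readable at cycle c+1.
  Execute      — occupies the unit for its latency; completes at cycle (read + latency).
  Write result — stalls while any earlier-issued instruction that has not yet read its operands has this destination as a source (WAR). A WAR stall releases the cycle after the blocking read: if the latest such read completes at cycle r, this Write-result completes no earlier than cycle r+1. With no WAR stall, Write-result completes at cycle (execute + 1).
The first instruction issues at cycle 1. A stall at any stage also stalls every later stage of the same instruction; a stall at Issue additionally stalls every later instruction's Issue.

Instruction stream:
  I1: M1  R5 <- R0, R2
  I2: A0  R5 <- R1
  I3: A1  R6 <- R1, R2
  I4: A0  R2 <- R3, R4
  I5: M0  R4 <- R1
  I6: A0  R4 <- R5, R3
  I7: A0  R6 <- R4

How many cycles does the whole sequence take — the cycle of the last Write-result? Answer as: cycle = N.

cycle = 29

[I1] 1/2/7/8
[I2] 9/10/11/12  (WAW R5: wait I1 write@8)
[I3] 10/11/13/14
[I4] 13/14/15/16  (struct: A0 busy until I2 writes@12)
[I5] 14/15/20/21
[I6] 22/23/24/25  (WAW R4: wait I5 write@21)
[I7] 26/27/28/29  (struct: A0 busy until I6 writes@25)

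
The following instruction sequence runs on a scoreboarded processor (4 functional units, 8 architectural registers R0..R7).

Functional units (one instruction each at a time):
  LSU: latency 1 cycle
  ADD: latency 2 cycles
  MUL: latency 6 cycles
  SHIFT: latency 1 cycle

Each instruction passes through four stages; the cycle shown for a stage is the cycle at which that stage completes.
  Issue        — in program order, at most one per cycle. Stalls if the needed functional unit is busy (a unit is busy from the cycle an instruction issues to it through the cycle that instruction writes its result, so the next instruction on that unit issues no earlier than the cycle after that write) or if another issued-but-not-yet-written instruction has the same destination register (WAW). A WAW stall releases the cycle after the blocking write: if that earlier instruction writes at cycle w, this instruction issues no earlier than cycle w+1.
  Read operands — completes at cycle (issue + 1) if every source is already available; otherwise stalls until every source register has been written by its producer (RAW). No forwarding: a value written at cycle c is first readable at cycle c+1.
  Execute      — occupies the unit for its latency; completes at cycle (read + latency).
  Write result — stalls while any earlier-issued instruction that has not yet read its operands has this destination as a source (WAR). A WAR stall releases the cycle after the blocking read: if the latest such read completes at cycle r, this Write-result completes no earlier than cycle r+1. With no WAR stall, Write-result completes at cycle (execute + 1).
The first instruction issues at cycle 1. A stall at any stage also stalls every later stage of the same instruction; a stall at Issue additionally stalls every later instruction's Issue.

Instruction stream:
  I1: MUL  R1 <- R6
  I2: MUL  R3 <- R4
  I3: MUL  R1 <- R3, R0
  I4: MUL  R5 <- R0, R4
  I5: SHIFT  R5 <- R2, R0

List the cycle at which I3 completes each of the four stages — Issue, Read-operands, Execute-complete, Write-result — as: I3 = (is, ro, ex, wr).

t=1  I1→MUL
t=2  I1 RO
t=8  I1 EX
t=9  I1 WR R1
t=10  I2→MUL
t=11  I2 RO
t=17  I2 EX
t=18  I2 WR R3
t=19  I3→MUL
t=20  I3 RO
t=26  I3 EX
t=27  I3 WR R1
t=28  I4→MUL
t=29  I4 RO
t=35  I4 EX
t=36  I4 WR R5
t=37  I5→SHIFT
t=38  I5 RO
t=39  I5 EX
t=40  I5 WR R5

I3 = (19, 20, 26, 27)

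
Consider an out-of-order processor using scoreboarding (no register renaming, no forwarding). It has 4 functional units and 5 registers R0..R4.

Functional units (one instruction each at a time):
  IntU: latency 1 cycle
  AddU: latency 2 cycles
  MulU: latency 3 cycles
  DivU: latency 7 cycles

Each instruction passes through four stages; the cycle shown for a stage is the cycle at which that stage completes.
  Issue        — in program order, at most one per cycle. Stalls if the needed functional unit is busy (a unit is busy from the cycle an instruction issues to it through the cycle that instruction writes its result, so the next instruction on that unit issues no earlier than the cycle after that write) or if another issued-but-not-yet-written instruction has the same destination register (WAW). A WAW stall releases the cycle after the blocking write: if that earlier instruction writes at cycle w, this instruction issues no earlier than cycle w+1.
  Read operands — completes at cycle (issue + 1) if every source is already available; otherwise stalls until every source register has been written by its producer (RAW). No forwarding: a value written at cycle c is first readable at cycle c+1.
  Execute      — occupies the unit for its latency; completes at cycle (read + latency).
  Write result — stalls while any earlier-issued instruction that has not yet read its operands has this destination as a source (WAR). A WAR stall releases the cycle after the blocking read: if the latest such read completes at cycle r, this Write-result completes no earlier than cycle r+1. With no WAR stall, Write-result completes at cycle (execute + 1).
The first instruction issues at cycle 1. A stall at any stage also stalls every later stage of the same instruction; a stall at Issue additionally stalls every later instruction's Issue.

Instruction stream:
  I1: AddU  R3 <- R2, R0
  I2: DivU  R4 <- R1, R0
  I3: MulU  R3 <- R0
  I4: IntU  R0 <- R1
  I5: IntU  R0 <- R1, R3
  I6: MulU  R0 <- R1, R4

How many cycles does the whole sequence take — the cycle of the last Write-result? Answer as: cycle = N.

[1] I1→AddU
[2] I1 RO, I2→DivU
[3] I2 RO
[4] I1 EX
[5] I1 WR R3
[6] I3→MulU
[7] I3 RO, I4→IntU
[8] I4 RO
[9] I4 EX
[10] I2 EX, I3 EX, I4 WR R0
[11] I2 WR R4, I3 WR R3, I5→IntU
[12] I5 RO
[13] I5 EX
[14] I5 WR R0
[15] I6→MulU
[16] I6 RO
[19] I6 EX
[20] I6 WR R0

cycle = 20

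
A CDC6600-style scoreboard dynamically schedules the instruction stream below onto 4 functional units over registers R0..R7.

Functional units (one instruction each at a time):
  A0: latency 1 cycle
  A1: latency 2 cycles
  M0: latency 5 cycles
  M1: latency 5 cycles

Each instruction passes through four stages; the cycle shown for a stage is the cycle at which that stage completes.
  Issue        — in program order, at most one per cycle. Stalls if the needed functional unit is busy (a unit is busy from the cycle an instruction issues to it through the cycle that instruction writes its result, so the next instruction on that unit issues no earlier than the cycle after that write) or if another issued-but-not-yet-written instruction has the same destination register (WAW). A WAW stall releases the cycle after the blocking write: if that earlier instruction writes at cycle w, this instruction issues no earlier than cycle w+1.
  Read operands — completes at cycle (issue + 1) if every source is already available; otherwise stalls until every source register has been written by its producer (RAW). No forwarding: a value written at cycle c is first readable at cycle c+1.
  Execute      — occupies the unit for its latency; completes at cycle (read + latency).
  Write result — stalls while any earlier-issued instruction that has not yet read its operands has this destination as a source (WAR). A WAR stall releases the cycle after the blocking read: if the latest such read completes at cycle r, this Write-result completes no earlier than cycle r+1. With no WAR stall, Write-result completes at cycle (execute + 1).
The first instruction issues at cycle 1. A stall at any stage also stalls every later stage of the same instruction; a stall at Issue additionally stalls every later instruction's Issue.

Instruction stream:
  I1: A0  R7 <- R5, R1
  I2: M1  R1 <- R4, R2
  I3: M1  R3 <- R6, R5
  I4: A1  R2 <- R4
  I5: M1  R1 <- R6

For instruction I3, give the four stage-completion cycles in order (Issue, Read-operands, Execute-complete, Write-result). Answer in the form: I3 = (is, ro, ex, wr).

[1] I1→A0
[2] I1 RO, I2→M1
[3] I1 EX, I2 RO
[4] I1 WR R7
[8] I2 EX
[9] I2 WR R1
[10] I3→M1
[11] I3 RO, I4→A1
[12] I4 RO
[14] I4 EX
[15] I4 WR R2
[16] I3 EX
[17] I3 WR R3
[18] I5→M1
[19] I5 RO
[24] I5 EX
[25] I5 WR R1

I3 = (10, 11, 16, 17)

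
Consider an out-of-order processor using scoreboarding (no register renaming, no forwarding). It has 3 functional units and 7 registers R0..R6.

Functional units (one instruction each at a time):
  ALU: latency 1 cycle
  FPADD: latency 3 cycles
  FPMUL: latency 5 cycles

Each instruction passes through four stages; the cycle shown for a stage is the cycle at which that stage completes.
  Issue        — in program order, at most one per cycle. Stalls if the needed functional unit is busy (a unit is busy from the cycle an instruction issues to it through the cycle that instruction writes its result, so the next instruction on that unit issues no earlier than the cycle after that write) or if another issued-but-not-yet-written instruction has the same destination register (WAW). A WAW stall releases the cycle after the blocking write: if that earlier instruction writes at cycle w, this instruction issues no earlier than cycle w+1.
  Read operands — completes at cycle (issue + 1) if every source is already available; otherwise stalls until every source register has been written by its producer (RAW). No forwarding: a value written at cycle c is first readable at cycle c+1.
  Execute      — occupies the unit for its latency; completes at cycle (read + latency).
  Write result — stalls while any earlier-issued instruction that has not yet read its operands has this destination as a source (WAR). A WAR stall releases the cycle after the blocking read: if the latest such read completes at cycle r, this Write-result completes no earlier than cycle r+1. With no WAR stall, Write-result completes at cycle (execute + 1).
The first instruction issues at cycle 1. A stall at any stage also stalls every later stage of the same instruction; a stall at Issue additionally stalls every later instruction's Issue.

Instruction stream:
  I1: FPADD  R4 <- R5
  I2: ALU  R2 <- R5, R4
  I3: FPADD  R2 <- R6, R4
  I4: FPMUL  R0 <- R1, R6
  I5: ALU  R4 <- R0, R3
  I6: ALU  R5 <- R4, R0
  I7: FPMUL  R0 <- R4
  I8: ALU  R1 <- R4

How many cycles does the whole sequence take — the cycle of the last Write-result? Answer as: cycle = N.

I1 -> (1, 2, 5, 6)
I2 -> (2, 7, 8, 9)  // RAW R4: wait I1 write@6
I3 -> (10, 11, 14, 15)  // WAW R2: wait I2 write@9
I4 -> (11, 12, 17, 18)
I5 -> (12, 19, 20, 21)  // RAW R0: wait I4 write@18
I6 -> (22, 23, 24, 25)  // struct: ALU busy until I5 writes@21
I7 -> (23, 24, 29, 30)
I8 -> (26, 27, 28, 29)  // struct: ALU busy until I6 writes@25

cycle = 30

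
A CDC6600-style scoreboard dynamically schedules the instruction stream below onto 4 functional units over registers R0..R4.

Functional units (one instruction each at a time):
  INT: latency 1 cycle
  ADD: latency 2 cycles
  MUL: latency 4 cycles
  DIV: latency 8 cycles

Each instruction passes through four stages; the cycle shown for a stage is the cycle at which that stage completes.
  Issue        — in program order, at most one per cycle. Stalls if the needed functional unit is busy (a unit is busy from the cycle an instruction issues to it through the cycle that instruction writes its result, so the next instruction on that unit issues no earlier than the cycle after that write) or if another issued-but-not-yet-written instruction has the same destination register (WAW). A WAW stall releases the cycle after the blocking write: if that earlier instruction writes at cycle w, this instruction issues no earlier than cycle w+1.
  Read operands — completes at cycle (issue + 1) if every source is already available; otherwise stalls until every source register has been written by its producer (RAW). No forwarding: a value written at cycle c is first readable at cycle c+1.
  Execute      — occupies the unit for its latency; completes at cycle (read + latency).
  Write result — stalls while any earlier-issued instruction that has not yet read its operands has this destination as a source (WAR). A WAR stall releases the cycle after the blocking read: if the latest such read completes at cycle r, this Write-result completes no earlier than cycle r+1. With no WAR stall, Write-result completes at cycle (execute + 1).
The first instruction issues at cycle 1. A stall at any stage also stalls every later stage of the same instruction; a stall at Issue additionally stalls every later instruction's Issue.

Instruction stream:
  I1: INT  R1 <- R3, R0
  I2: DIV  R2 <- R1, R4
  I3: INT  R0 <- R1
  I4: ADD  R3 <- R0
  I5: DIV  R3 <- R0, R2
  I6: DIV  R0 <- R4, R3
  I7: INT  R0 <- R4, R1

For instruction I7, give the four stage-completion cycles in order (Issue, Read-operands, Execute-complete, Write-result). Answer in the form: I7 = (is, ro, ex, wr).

cycle 1: I1 dispatched to INT
cycle 2: I1 operands ready | I2 dispatched to DIV
cycle 3: I1 complete
cycle 4: R1←I1
cycle 5: I2 operands ready | I3 dispatched to INT
cycle 6: I3 operands ready | I4 dispatched to ADD
cycle 7: I3 complete
cycle 8: R0←I3
cycle 9: I4 operands ready
cycle 11: I4 complete
cycle 12: R3←I4
cycle 13: I2 complete
cycle 14: R2←I2
cycle 15: I5 dispatched to DIV
cycle 16: I5 operands ready
cycle 24: I5 complete
cycle 25: R3←I5
cycle 26: I6 dispatched to DIV
cycle 27: I6 operands ready
cycle 35: I6 complete
cycle 36: R0←I6
cycle 37: I7 dispatched to INT
cycle 38: I7 operands ready
cycle 39: I7 complete
cycle 40: R0←I7

I7 = (37, 38, 39, 40)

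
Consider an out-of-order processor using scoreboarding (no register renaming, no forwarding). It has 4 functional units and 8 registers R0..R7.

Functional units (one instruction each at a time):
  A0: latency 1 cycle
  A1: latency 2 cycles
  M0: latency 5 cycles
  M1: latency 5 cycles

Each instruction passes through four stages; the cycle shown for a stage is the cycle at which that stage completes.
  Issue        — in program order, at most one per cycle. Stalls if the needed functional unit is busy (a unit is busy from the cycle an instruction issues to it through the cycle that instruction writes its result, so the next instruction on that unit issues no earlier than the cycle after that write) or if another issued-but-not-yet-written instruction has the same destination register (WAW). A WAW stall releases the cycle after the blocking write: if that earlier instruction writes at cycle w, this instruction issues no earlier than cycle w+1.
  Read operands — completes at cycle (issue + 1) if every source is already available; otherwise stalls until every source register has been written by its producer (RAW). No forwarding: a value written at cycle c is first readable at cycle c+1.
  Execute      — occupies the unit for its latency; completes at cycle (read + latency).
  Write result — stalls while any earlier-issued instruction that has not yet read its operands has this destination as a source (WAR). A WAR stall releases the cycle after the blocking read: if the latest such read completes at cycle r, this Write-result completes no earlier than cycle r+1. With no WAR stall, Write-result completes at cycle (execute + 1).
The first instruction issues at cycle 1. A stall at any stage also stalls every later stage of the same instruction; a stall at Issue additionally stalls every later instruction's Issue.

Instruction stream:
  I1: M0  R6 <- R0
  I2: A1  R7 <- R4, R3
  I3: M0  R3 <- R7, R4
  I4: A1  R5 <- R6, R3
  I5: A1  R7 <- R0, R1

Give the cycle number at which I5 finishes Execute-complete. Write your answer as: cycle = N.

c1: I1 dispatched to M0
c2: I1 operands ready · I2 dispatched to A1
c3: I2 operands ready
c5: I2 complete
c6: R7←I2
c7: I1 complete
c8: R6←I1
c9: I3 dispatched to M0
c10: I3 operands ready · I4 dispatched to A1
c15: I3 complete
c16: R3←I3
c17: I4 operands ready
c19: I4 complete
c20: R5←I4
c21: I5 dispatched to A1
c22: I5 operands ready
c24: I5 complete
c25: R7←I5

cycle = 24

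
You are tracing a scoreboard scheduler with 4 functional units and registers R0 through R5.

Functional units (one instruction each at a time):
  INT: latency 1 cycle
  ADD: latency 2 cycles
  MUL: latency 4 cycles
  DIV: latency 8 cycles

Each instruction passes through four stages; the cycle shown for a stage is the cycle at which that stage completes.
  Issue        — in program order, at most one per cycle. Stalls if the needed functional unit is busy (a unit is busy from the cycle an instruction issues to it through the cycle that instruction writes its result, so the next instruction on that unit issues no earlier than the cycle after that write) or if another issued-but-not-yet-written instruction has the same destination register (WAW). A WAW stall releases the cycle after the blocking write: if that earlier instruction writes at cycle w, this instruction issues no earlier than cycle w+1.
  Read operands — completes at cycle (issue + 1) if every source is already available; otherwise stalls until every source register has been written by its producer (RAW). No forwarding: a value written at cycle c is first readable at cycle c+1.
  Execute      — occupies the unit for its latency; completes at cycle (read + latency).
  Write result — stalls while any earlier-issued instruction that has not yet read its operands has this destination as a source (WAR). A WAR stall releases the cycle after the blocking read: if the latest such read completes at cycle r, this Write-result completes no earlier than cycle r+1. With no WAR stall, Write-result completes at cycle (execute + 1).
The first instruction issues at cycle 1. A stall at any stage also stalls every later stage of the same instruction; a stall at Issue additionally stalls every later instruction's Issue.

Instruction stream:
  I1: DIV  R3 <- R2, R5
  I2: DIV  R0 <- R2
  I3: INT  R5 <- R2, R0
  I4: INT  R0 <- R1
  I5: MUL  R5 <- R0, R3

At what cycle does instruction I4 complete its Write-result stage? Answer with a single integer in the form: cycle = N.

cycle = 29

  I1 | 1 | 2 | 10 | 11
  I2 | 12 | 13 | 21 | 22   struct: DIV busy until I1 writes@11
  I3 | 13 | 23 | 24 | 25   RAW R0: wait I2 write@22
  I4 | 26 | 27 | 28 | 29   struct: INT busy until I3 writes@25
  I5 | 27 | 30 | 34 | 35   RAW R0: wait I4 write@29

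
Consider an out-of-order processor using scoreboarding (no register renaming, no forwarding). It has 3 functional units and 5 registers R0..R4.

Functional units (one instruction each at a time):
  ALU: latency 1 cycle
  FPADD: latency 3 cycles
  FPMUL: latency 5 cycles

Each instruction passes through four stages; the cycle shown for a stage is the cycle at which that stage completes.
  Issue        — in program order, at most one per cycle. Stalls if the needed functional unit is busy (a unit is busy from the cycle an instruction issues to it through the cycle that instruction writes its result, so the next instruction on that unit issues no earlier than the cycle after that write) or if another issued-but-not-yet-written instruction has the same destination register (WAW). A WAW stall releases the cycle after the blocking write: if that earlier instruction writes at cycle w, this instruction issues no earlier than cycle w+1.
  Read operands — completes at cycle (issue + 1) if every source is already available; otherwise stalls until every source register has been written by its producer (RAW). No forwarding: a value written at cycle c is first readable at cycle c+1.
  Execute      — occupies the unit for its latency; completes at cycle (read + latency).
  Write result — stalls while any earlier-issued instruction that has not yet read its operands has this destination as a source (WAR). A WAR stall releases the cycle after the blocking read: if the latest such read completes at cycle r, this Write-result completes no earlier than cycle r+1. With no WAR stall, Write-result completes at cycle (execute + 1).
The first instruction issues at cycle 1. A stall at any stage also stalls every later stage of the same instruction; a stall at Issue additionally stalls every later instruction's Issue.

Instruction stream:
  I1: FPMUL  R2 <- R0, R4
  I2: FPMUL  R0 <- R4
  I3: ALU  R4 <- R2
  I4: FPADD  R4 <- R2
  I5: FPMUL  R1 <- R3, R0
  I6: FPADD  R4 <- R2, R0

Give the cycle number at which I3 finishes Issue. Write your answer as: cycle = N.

cycle = 10

c1: I1→FPMUL
c2: I1 RO
c7: I1 EX
c8: I1 WR R2
c9: I2→FPMUL
c10: I2 RO; I3→ALU
c11: I3 RO
c12: I3 EX
c13: I3 WR R4
c14: I4→FPADD
c15: I2 EX; I4 RO
c16: I2 WR R0
c17: I5→FPMUL
c18: I4 EX; I5 RO
c19: I4 WR R4
c20: I6→FPADD
c21: I6 RO
c23: I5 EX
c24: I5 WR R1; I6 EX
c25: I6 WR R4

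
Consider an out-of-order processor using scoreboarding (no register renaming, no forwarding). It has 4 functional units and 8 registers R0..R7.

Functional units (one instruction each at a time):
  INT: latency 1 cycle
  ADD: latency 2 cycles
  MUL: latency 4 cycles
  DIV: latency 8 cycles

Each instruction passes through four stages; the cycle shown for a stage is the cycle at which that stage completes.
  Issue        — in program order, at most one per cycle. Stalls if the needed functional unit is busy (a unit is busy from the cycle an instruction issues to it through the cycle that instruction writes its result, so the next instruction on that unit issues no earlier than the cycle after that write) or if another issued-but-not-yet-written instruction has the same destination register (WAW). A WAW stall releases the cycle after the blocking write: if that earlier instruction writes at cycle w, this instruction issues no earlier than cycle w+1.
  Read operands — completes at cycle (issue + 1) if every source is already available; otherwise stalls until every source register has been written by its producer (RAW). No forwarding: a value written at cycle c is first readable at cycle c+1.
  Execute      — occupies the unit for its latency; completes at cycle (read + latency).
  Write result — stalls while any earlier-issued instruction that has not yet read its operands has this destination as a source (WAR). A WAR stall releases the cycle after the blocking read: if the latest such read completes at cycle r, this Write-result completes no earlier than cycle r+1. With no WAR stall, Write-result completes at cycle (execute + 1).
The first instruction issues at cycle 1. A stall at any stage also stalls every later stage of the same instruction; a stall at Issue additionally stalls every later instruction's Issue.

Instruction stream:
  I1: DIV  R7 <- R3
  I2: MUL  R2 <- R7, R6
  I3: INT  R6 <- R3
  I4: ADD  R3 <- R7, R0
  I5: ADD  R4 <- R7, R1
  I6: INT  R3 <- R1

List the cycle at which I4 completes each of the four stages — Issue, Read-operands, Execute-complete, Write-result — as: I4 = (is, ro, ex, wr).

I4 = (4, 12, 14, 15)

[I1] 1/2/10/11
[I2] 2/12/16/17  (RAW R7: wait I1 write@11)
[I3] 3/4/5/13  (WAR R6: wait I2 read@12)
[I4] 4/12/14/15  (RAW R7: wait I1 write@11)
[I5] 16/17/19/20  (struct: ADD busy until I4 writes@15)
[I6] 17/18/19/20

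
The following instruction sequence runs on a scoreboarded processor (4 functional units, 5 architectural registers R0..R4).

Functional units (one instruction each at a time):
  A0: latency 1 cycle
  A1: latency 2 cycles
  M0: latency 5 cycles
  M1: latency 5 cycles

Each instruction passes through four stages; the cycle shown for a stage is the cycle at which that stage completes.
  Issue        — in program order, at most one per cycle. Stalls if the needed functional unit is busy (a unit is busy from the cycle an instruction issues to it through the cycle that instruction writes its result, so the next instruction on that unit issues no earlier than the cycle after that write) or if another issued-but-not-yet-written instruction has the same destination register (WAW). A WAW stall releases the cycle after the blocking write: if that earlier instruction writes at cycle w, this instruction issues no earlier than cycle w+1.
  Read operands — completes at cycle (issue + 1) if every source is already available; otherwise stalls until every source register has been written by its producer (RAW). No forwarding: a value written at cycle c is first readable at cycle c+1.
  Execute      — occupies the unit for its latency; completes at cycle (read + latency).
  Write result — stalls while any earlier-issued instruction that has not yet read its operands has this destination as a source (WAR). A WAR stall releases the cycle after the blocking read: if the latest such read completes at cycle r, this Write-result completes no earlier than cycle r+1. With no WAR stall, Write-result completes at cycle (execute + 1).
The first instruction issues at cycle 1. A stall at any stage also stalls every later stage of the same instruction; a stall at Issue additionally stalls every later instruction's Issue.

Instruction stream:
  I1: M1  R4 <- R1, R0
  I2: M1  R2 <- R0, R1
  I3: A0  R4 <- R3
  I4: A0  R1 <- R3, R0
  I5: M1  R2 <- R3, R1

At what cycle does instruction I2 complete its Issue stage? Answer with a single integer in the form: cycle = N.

cycle = 9

I1: IS=1 RO=2 EX=7 WR=8
I2: IS=9 RO=10 EX=15 WR=16  [struct: M1 busy until I1 writes@8]
I3: IS=10 RO=11 EX=12 WR=13
I4: IS=14 RO=15 EX=16 WR=17  [struct: A0 busy until I3 writes@13]
I5: IS=17 RO=18 EX=23 WR=24  [struct: M1 busy until I2 writes@16]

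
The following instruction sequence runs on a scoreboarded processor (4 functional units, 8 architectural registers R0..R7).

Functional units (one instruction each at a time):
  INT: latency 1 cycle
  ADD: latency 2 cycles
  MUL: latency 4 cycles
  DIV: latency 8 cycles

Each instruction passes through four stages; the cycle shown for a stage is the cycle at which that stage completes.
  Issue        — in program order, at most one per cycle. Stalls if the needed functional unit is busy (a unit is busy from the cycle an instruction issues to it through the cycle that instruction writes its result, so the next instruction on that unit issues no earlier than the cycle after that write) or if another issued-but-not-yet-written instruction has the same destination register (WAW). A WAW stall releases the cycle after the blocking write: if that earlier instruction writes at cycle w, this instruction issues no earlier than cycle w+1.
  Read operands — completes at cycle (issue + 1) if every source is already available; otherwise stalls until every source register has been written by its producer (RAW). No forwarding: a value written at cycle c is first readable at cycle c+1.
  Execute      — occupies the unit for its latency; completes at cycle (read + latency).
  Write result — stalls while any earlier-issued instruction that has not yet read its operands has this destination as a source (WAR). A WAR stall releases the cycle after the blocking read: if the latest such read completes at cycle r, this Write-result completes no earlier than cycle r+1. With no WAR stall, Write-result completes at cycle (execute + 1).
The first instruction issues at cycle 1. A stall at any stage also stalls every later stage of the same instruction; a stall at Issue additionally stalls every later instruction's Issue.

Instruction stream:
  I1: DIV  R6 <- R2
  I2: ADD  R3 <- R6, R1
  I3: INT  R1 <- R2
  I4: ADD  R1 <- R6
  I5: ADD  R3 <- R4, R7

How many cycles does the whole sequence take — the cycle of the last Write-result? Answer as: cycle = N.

cycle = 25

I1  is:1  ro:2  ex:10  wr:11
I2  is:2  ro:12  ex:14  wr:15  — RAW R6: wait I1 write@11
I3  is:3  ro:4  ex:5  wr:13  — WAR R1: wait I2 read@12
I4  is:16  ro:17  ex:19  wr:20  — struct: ADD busy until I2 writes@15
I5  is:21  ro:22  ex:24  wr:25  — struct: ADD busy until I4 writes@20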